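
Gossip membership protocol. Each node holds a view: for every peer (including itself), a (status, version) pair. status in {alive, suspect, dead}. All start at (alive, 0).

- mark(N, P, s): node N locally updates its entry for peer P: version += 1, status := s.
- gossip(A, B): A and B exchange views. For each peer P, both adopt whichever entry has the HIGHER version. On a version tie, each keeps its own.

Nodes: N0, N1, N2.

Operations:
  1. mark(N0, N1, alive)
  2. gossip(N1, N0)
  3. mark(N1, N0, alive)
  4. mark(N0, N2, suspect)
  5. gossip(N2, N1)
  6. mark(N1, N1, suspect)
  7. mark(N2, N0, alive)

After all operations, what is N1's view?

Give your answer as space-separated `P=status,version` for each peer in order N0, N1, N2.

Op 1: N0 marks N1=alive -> (alive,v1)
Op 2: gossip N1<->N0 -> N1.N0=(alive,v0) N1.N1=(alive,v1) N1.N2=(alive,v0) | N0.N0=(alive,v0) N0.N1=(alive,v1) N0.N2=(alive,v0)
Op 3: N1 marks N0=alive -> (alive,v1)
Op 4: N0 marks N2=suspect -> (suspect,v1)
Op 5: gossip N2<->N1 -> N2.N0=(alive,v1) N2.N1=(alive,v1) N2.N2=(alive,v0) | N1.N0=(alive,v1) N1.N1=(alive,v1) N1.N2=(alive,v0)
Op 6: N1 marks N1=suspect -> (suspect,v2)
Op 7: N2 marks N0=alive -> (alive,v2)

Answer: N0=alive,1 N1=suspect,2 N2=alive,0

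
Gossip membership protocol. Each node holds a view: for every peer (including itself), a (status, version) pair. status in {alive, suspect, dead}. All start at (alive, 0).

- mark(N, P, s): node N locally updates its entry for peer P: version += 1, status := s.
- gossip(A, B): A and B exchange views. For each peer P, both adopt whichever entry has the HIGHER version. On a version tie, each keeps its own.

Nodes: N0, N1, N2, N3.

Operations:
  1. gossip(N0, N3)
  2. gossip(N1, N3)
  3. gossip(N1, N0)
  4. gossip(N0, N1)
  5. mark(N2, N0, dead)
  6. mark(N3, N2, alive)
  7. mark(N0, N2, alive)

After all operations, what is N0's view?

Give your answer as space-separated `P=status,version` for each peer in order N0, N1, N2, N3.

Answer: N0=alive,0 N1=alive,0 N2=alive,1 N3=alive,0

Derivation:
Op 1: gossip N0<->N3 -> N0.N0=(alive,v0) N0.N1=(alive,v0) N0.N2=(alive,v0) N0.N3=(alive,v0) | N3.N0=(alive,v0) N3.N1=(alive,v0) N3.N2=(alive,v0) N3.N3=(alive,v0)
Op 2: gossip N1<->N3 -> N1.N0=(alive,v0) N1.N1=(alive,v0) N1.N2=(alive,v0) N1.N3=(alive,v0) | N3.N0=(alive,v0) N3.N1=(alive,v0) N3.N2=(alive,v0) N3.N3=(alive,v0)
Op 3: gossip N1<->N0 -> N1.N0=(alive,v0) N1.N1=(alive,v0) N1.N2=(alive,v0) N1.N3=(alive,v0) | N0.N0=(alive,v0) N0.N1=(alive,v0) N0.N2=(alive,v0) N0.N3=(alive,v0)
Op 4: gossip N0<->N1 -> N0.N0=(alive,v0) N0.N1=(alive,v0) N0.N2=(alive,v0) N0.N3=(alive,v0) | N1.N0=(alive,v0) N1.N1=(alive,v0) N1.N2=(alive,v0) N1.N3=(alive,v0)
Op 5: N2 marks N0=dead -> (dead,v1)
Op 6: N3 marks N2=alive -> (alive,v1)
Op 7: N0 marks N2=alive -> (alive,v1)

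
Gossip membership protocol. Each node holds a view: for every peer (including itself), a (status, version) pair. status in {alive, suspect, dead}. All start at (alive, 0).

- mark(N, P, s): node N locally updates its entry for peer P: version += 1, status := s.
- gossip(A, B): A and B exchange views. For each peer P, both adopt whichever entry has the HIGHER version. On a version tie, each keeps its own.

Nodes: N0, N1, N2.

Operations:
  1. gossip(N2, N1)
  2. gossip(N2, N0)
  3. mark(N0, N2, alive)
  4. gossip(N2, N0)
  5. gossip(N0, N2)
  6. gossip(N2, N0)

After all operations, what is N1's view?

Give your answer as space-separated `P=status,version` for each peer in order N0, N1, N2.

Answer: N0=alive,0 N1=alive,0 N2=alive,0

Derivation:
Op 1: gossip N2<->N1 -> N2.N0=(alive,v0) N2.N1=(alive,v0) N2.N2=(alive,v0) | N1.N0=(alive,v0) N1.N1=(alive,v0) N1.N2=(alive,v0)
Op 2: gossip N2<->N0 -> N2.N0=(alive,v0) N2.N1=(alive,v0) N2.N2=(alive,v0) | N0.N0=(alive,v0) N0.N1=(alive,v0) N0.N2=(alive,v0)
Op 3: N0 marks N2=alive -> (alive,v1)
Op 4: gossip N2<->N0 -> N2.N0=(alive,v0) N2.N1=(alive,v0) N2.N2=(alive,v1) | N0.N0=(alive,v0) N0.N1=(alive,v0) N0.N2=(alive,v1)
Op 5: gossip N0<->N2 -> N0.N0=(alive,v0) N0.N1=(alive,v0) N0.N2=(alive,v1) | N2.N0=(alive,v0) N2.N1=(alive,v0) N2.N2=(alive,v1)
Op 6: gossip N2<->N0 -> N2.N0=(alive,v0) N2.N1=(alive,v0) N2.N2=(alive,v1) | N0.N0=(alive,v0) N0.N1=(alive,v0) N0.N2=(alive,v1)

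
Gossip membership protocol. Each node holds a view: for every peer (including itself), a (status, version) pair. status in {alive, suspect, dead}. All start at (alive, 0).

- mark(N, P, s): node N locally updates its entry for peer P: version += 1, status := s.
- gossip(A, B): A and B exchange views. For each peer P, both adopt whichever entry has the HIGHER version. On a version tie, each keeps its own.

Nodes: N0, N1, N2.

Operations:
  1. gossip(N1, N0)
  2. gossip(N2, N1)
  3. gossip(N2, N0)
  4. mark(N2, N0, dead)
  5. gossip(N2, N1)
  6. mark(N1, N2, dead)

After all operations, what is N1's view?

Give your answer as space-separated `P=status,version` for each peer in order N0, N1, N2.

Answer: N0=dead,1 N1=alive,0 N2=dead,1

Derivation:
Op 1: gossip N1<->N0 -> N1.N0=(alive,v0) N1.N1=(alive,v0) N1.N2=(alive,v0) | N0.N0=(alive,v0) N0.N1=(alive,v0) N0.N2=(alive,v0)
Op 2: gossip N2<->N1 -> N2.N0=(alive,v0) N2.N1=(alive,v0) N2.N2=(alive,v0) | N1.N0=(alive,v0) N1.N1=(alive,v0) N1.N2=(alive,v0)
Op 3: gossip N2<->N0 -> N2.N0=(alive,v0) N2.N1=(alive,v0) N2.N2=(alive,v0) | N0.N0=(alive,v0) N0.N1=(alive,v0) N0.N2=(alive,v0)
Op 4: N2 marks N0=dead -> (dead,v1)
Op 5: gossip N2<->N1 -> N2.N0=(dead,v1) N2.N1=(alive,v0) N2.N2=(alive,v0) | N1.N0=(dead,v1) N1.N1=(alive,v0) N1.N2=(alive,v0)
Op 6: N1 marks N2=dead -> (dead,v1)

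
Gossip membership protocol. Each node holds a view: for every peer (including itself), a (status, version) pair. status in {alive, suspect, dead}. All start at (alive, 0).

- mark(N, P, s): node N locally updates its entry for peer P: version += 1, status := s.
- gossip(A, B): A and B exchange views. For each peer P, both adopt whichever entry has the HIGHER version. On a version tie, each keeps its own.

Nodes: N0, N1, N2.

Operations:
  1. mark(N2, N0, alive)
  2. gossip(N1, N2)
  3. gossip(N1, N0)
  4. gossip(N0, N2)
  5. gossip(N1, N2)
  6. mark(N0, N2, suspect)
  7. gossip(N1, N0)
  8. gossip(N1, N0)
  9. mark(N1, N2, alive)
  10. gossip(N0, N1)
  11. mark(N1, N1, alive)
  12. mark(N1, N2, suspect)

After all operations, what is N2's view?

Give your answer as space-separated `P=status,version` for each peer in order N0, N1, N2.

Answer: N0=alive,1 N1=alive,0 N2=alive,0

Derivation:
Op 1: N2 marks N0=alive -> (alive,v1)
Op 2: gossip N1<->N2 -> N1.N0=(alive,v1) N1.N1=(alive,v0) N1.N2=(alive,v0) | N2.N0=(alive,v1) N2.N1=(alive,v0) N2.N2=(alive,v0)
Op 3: gossip N1<->N0 -> N1.N0=(alive,v1) N1.N1=(alive,v0) N1.N2=(alive,v0) | N0.N0=(alive,v1) N0.N1=(alive,v0) N0.N2=(alive,v0)
Op 4: gossip N0<->N2 -> N0.N0=(alive,v1) N0.N1=(alive,v0) N0.N2=(alive,v0) | N2.N0=(alive,v1) N2.N1=(alive,v0) N2.N2=(alive,v0)
Op 5: gossip N1<->N2 -> N1.N0=(alive,v1) N1.N1=(alive,v0) N1.N2=(alive,v0) | N2.N0=(alive,v1) N2.N1=(alive,v0) N2.N2=(alive,v0)
Op 6: N0 marks N2=suspect -> (suspect,v1)
Op 7: gossip N1<->N0 -> N1.N0=(alive,v1) N1.N1=(alive,v0) N1.N2=(suspect,v1) | N0.N0=(alive,v1) N0.N1=(alive,v0) N0.N2=(suspect,v1)
Op 8: gossip N1<->N0 -> N1.N0=(alive,v1) N1.N1=(alive,v0) N1.N2=(suspect,v1) | N0.N0=(alive,v1) N0.N1=(alive,v0) N0.N2=(suspect,v1)
Op 9: N1 marks N2=alive -> (alive,v2)
Op 10: gossip N0<->N1 -> N0.N0=(alive,v1) N0.N1=(alive,v0) N0.N2=(alive,v2) | N1.N0=(alive,v1) N1.N1=(alive,v0) N1.N2=(alive,v2)
Op 11: N1 marks N1=alive -> (alive,v1)
Op 12: N1 marks N2=suspect -> (suspect,v3)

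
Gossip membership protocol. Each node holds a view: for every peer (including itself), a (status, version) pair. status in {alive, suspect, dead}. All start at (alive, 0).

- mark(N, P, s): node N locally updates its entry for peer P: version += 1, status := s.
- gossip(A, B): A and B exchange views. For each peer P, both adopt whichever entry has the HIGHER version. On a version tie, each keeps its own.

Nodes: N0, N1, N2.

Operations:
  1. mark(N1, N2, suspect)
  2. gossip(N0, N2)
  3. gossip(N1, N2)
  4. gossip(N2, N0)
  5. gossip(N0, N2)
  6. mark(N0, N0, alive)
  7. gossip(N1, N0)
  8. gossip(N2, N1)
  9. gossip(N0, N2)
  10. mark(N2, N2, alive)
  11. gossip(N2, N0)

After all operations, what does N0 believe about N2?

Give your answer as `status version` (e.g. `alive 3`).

Op 1: N1 marks N2=suspect -> (suspect,v1)
Op 2: gossip N0<->N2 -> N0.N0=(alive,v0) N0.N1=(alive,v0) N0.N2=(alive,v0) | N2.N0=(alive,v0) N2.N1=(alive,v0) N2.N2=(alive,v0)
Op 3: gossip N1<->N2 -> N1.N0=(alive,v0) N1.N1=(alive,v0) N1.N2=(suspect,v1) | N2.N0=(alive,v0) N2.N1=(alive,v0) N2.N2=(suspect,v1)
Op 4: gossip N2<->N0 -> N2.N0=(alive,v0) N2.N1=(alive,v0) N2.N2=(suspect,v1) | N0.N0=(alive,v0) N0.N1=(alive,v0) N0.N2=(suspect,v1)
Op 5: gossip N0<->N2 -> N0.N0=(alive,v0) N0.N1=(alive,v0) N0.N2=(suspect,v1) | N2.N0=(alive,v0) N2.N1=(alive,v0) N2.N2=(suspect,v1)
Op 6: N0 marks N0=alive -> (alive,v1)
Op 7: gossip N1<->N0 -> N1.N0=(alive,v1) N1.N1=(alive,v0) N1.N2=(suspect,v1) | N0.N0=(alive,v1) N0.N1=(alive,v0) N0.N2=(suspect,v1)
Op 8: gossip N2<->N1 -> N2.N0=(alive,v1) N2.N1=(alive,v0) N2.N2=(suspect,v1) | N1.N0=(alive,v1) N1.N1=(alive,v0) N1.N2=(suspect,v1)
Op 9: gossip N0<->N2 -> N0.N0=(alive,v1) N0.N1=(alive,v0) N0.N2=(suspect,v1) | N2.N0=(alive,v1) N2.N1=(alive,v0) N2.N2=(suspect,v1)
Op 10: N2 marks N2=alive -> (alive,v2)
Op 11: gossip N2<->N0 -> N2.N0=(alive,v1) N2.N1=(alive,v0) N2.N2=(alive,v2) | N0.N0=(alive,v1) N0.N1=(alive,v0) N0.N2=(alive,v2)

Answer: alive 2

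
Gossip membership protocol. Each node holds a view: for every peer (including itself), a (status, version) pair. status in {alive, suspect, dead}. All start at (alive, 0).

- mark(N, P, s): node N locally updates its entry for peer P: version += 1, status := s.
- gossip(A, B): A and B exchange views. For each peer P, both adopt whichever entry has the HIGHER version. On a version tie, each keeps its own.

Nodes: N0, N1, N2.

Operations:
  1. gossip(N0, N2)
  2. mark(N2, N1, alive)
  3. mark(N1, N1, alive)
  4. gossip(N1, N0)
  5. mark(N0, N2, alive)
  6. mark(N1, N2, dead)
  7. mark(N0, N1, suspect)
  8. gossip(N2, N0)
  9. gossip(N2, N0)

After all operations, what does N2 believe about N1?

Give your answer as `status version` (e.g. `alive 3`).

Op 1: gossip N0<->N2 -> N0.N0=(alive,v0) N0.N1=(alive,v0) N0.N2=(alive,v0) | N2.N0=(alive,v0) N2.N1=(alive,v0) N2.N2=(alive,v0)
Op 2: N2 marks N1=alive -> (alive,v1)
Op 3: N1 marks N1=alive -> (alive,v1)
Op 4: gossip N1<->N0 -> N1.N0=(alive,v0) N1.N1=(alive,v1) N1.N2=(alive,v0) | N0.N0=(alive,v0) N0.N1=(alive,v1) N0.N2=(alive,v0)
Op 5: N0 marks N2=alive -> (alive,v1)
Op 6: N1 marks N2=dead -> (dead,v1)
Op 7: N0 marks N1=suspect -> (suspect,v2)
Op 8: gossip N2<->N0 -> N2.N0=(alive,v0) N2.N1=(suspect,v2) N2.N2=(alive,v1) | N0.N0=(alive,v0) N0.N1=(suspect,v2) N0.N2=(alive,v1)
Op 9: gossip N2<->N0 -> N2.N0=(alive,v0) N2.N1=(suspect,v2) N2.N2=(alive,v1) | N0.N0=(alive,v0) N0.N1=(suspect,v2) N0.N2=(alive,v1)

Answer: suspect 2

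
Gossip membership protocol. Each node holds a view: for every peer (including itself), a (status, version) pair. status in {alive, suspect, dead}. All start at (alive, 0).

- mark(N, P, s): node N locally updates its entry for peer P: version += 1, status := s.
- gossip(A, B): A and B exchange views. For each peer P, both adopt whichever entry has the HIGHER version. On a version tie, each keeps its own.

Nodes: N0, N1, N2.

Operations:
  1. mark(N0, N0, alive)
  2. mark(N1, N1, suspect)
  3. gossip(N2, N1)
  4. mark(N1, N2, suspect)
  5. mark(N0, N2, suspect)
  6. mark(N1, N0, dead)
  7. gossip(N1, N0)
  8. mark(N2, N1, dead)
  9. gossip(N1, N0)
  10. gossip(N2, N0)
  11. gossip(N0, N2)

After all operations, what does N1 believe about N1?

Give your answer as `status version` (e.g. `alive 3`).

Answer: suspect 1

Derivation:
Op 1: N0 marks N0=alive -> (alive,v1)
Op 2: N1 marks N1=suspect -> (suspect,v1)
Op 3: gossip N2<->N1 -> N2.N0=(alive,v0) N2.N1=(suspect,v1) N2.N2=(alive,v0) | N1.N0=(alive,v0) N1.N1=(suspect,v1) N1.N2=(alive,v0)
Op 4: N1 marks N2=suspect -> (suspect,v1)
Op 5: N0 marks N2=suspect -> (suspect,v1)
Op 6: N1 marks N0=dead -> (dead,v1)
Op 7: gossip N1<->N0 -> N1.N0=(dead,v1) N1.N1=(suspect,v1) N1.N2=(suspect,v1) | N0.N0=(alive,v1) N0.N1=(suspect,v1) N0.N2=(suspect,v1)
Op 8: N2 marks N1=dead -> (dead,v2)
Op 9: gossip N1<->N0 -> N1.N0=(dead,v1) N1.N1=(suspect,v1) N1.N2=(suspect,v1) | N0.N0=(alive,v1) N0.N1=(suspect,v1) N0.N2=(suspect,v1)
Op 10: gossip N2<->N0 -> N2.N0=(alive,v1) N2.N1=(dead,v2) N2.N2=(suspect,v1) | N0.N0=(alive,v1) N0.N1=(dead,v2) N0.N2=(suspect,v1)
Op 11: gossip N0<->N2 -> N0.N0=(alive,v1) N0.N1=(dead,v2) N0.N2=(suspect,v1) | N2.N0=(alive,v1) N2.N1=(dead,v2) N2.N2=(suspect,v1)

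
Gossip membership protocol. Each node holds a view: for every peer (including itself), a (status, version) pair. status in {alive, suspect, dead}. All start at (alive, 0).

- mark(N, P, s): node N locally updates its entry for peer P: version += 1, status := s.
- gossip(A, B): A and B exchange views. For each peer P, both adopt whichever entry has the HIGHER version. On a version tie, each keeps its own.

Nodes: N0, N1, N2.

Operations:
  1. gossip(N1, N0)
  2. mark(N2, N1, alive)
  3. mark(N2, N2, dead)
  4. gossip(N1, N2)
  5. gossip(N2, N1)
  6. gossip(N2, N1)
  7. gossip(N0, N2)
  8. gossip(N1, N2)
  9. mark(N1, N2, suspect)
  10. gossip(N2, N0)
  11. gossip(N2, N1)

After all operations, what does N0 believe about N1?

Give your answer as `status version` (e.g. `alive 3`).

Answer: alive 1

Derivation:
Op 1: gossip N1<->N0 -> N1.N0=(alive,v0) N1.N1=(alive,v0) N1.N2=(alive,v0) | N0.N0=(alive,v0) N0.N1=(alive,v0) N0.N2=(alive,v0)
Op 2: N2 marks N1=alive -> (alive,v1)
Op 3: N2 marks N2=dead -> (dead,v1)
Op 4: gossip N1<->N2 -> N1.N0=(alive,v0) N1.N1=(alive,v1) N1.N2=(dead,v1) | N2.N0=(alive,v0) N2.N1=(alive,v1) N2.N2=(dead,v1)
Op 5: gossip N2<->N1 -> N2.N0=(alive,v0) N2.N1=(alive,v1) N2.N2=(dead,v1) | N1.N0=(alive,v0) N1.N1=(alive,v1) N1.N2=(dead,v1)
Op 6: gossip N2<->N1 -> N2.N0=(alive,v0) N2.N1=(alive,v1) N2.N2=(dead,v1) | N1.N0=(alive,v0) N1.N1=(alive,v1) N1.N2=(dead,v1)
Op 7: gossip N0<->N2 -> N0.N0=(alive,v0) N0.N1=(alive,v1) N0.N2=(dead,v1) | N2.N0=(alive,v0) N2.N1=(alive,v1) N2.N2=(dead,v1)
Op 8: gossip N1<->N2 -> N1.N0=(alive,v0) N1.N1=(alive,v1) N1.N2=(dead,v1) | N2.N0=(alive,v0) N2.N1=(alive,v1) N2.N2=(dead,v1)
Op 9: N1 marks N2=suspect -> (suspect,v2)
Op 10: gossip N2<->N0 -> N2.N0=(alive,v0) N2.N1=(alive,v1) N2.N2=(dead,v1) | N0.N0=(alive,v0) N0.N1=(alive,v1) N0.N2=(dead,v1)
Op 11: gossip N2<->N1 -> N2.N0=(alive,v0) N2.N1=(alive,v1) N2.N2=(suspect,v2) | N1.N0=(alive,v0) N1.N1=(alive,v1) N1.N2=(suspect,v2)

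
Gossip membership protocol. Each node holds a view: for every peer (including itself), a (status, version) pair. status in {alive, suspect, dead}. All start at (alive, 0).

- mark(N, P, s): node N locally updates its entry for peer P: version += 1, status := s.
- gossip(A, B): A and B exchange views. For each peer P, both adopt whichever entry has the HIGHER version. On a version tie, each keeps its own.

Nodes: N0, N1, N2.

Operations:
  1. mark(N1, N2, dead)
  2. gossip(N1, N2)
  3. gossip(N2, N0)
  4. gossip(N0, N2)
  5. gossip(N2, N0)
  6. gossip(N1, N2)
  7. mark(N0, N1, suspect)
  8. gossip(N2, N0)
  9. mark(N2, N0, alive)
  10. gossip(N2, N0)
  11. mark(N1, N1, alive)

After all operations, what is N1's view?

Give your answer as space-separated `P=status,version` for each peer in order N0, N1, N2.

Op 1: N1 marks N2=dead -> (dead,v1)
Op 2: gossip N1<->N2 -> N1.N0=(alive,v0) N1.N1=(alive,v0) N1.N2=(dead,v1) | N2.N0=(alive,v0) N2.N1=(alive,v0) N2.N2=(dead,v1)
Op 3: gossip N2<->N0 -> N2.N0=(alive,v0) N2.N1=(alive,v0) N2.N2=(dead,v1) | N0.N0=(alive,v0) N0.N1=(alive,v0) N0.N2=(dead,v1)
Op 4: gossip N0<->N2 -> N0.N0=(alive,v0) N0.N1=(alive,v0) N0.N2=(dead,v1) | N2.N0=(alive,v0) N2.N1=(alive,v0) N2.N2=(dead,v1)
Op 5: gossip N2<->N0 -> N2.N0=(alive,v0) N2.N1=(alive,v0) N2.N2=(dead,v1) | N0.N0=(alive,v0) N0.N1=(alive,v0) N0.N2=(dead,v1)
Op 6: gossip N1<->N2 -> N1.N0=(alive,v0) N1.N1=(alive,v0) N1.N2=(dead,v1) | N2.N0=(alive,v0) N2.N1=(alive,v0) N2.N2=(dead,v1)
Op 7: N0 marks N1=suspect -> (suspect,v1)
Op 8: gossip N2<->N0 -> N2.N0=(alive,v0) N2.N1=(suspect,v1) N2.N2=(dead,v1) | N0.N0=(alive,v0) N0.N1=(suspect,v1) N0.N2=(dead,v1)
Op 9: N2 marks N0=alive -> (alive,v1)
Op 10: gossip N2<->N0 -> N2.N0=(alive,v1) N2.N1=(suspect,v1) N2.N2=(dead,v1) | N0.N0=(alive,v1) N0.N1=(suspect,v1) N0.N2=(dead,v1)
Op 11: N1 marks N1=alive -> (alive,v1)

Answer: N0=alive,0 N1=alive,1 N2=dead,1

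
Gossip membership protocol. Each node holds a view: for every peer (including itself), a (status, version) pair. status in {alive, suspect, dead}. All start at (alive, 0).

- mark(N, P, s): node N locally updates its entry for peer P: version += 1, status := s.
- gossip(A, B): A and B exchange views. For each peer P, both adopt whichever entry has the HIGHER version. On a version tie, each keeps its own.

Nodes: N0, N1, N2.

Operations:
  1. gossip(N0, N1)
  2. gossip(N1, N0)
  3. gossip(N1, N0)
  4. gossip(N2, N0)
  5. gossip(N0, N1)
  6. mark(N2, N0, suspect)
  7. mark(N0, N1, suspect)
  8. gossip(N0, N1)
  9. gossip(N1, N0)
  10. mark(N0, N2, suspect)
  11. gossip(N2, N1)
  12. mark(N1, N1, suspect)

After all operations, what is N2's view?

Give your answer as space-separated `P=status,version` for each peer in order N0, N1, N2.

Op 1: gossip N0<->N1 -> N0.N0=(alive,v0) N0.N1=(alive,v0) N0.N2=(alive,v0) | N1.N0=(alive,v0) N1.N1=(alive,v0) N1.N2=(alive,v0)
Op 2: gossip N1<->N0 -> N1.N0=(alive,v0) N1.N1=(alive,v0) N1.N2=(alive,v0) | N0.N0=(alive,v0) N0.N1=(alive,v0) N0.N2=(alive,v0)
Op 3: gossip N1<->N0 -> N1.N0=(alive,v0) N1.N1=(alive,v0) N1.N2=(alive,v0) | N0.N0=(alive,v0) N0.N1=(alive,v0) N0.N2=(alive,v0)
Op 4: gossip N2<->N0 -> N2.N0=(alive,v0) N2.N1=(alive,v0) N2.N2=(alive,v0) | N0.N0=(alive,v0) N0.N1=(alive,v0) N0.N2=(alive,v0)
Op 5: gossip N0<->N1 -> N0.N0=(alive,v0) N0.N1=(alive,v0) N0.N2=(alive,v0) | N1.N0=(alive,v0) N1.N1=(alive,v0) N1.N2=(alive,v0)
Op 6: N2 marks N0=suspect -> (suspect,v1)
Op 7: N0 marks N1=suspect -> (suspect,v1)
Op 8: gossip N0<->N1 -> N0.N0=(alive,v0) N0.N1=(suspect,v1) N0.N2=(alive,v0) | N1.N0=(alive,v0) N1.N1=(suspect,v1) N1.N2=(alive,v0)
Op 9: gossip N1<->N0 -> N1.N0=(alive,v0) N1.N1=(suspect,v1) N1.N2=(alive,v0) | N0.N0=(alive,v0) N0.N1=(suspect,v1) N0.N2=(alive,v0)
Op 10: N0 marks N2=suspect -> (suspect,v1)
Op 11: gossip N2<->N1 -> N2.N0=(suspect,v1) N2.N1=(suspect,v1) N2.N2=(alive,v0) | N1.N0=(suspect,v1) N1.N1=(suspect,v1) N1.N2=(alive,v0)
Op 12: N1 marks N1=suspect -> (suspect,v2)

Answer: N0=suspect,1 N1=suspect,1 N2=alive,0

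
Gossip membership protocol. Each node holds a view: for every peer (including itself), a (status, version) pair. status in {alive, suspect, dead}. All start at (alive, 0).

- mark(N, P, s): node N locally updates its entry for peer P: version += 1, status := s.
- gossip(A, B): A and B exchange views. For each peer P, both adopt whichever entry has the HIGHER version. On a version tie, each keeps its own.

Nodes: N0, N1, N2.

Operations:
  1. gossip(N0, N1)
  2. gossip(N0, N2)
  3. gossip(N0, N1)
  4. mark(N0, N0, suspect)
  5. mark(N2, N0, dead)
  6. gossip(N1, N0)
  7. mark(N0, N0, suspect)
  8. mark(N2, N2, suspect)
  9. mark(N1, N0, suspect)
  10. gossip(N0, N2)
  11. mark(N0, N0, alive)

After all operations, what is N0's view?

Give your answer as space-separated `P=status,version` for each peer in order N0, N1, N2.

Answer: N0=alive,3 N1=alive,0 N2=suspect,1

Derivation:
Op 1: gossip N0<->N1 -> N0.N0=(alive,v0) N0.N1=(alive,v0) N0.N2=(alive,v0) | N1.N0=(alive,v0) N1.N1=(alive,v0) N1.N2=(alive,v0)
Op 2: gossip N0<->N2 -> N0.N0=(alive,v0) N0.N1=(alive,v0) N0.N2=(alive,v0) | N2.N0=(alive,v0) N2.N1=(alive,v0) N2.N2=(alive,v0)
Op 3: gossip N0<->N1 -> N0.N0=(alive,v0) N0.N1=(alive,v0) N0.N2=(alive,v0) | N1.N0=(alive,v0) N1.N1=(alive,v0) N1.N2=(alive,v0)
Op 4: N0 marks N0=suspect -> (suspect,v1)
Op 5: N2 marks N0=dead -> (dead,v1)
Op 6: gossip N1<->N0 -> N1.N0=(suspect,v1) N1.N1=(alive,v0) N1.N2=(alive,v0) | N0.N0=(suspect,v1) N0.N1=(alive,v0) N0.N2=(alive,v0)
Op 7: N0 marks N0=suspect -> (suspect,v2)
Op 8: N2 marks N2=suspect -> (suspect,v1)
Op 9: N1 marks N0=suspect -> (suspect,v2)
Op 10: gossip N0<->N2 -> N0.N0=(suspect,v2) N0.N1=(alive,v0) N0.N2=(suspect,v1) | N2.N0=(suspect,v2) N2.N1=(alive,v0) N2.N2=(suspect,v1)
Op 11: N0 marks N0=alive -> (alive,v3)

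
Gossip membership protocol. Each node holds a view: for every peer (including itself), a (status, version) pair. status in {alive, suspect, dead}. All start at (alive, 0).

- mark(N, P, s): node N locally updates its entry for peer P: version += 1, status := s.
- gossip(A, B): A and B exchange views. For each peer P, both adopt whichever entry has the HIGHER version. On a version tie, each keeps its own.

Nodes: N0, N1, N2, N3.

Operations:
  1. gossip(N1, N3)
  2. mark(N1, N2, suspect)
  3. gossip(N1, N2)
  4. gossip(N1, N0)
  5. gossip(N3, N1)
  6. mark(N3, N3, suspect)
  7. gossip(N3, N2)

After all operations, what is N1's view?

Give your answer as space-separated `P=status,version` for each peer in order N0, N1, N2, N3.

Op 1: gossip N1<->N3 -> N1.N0=(alive,v0) N1.N1=(alive,v0) N1.N2=(alive,v0) N1.N3=(alive,v0) | N3.N0=(alive,v0) N3.N1=(alive,v0) N3.N2=(alive,v0) N3.N3=(alive,v0)
Op 2: N1 marks N2=suspect -> (suspect,v1)
Op 3: gossip N1<->N2 -> N1.N0=(alive,v0) N1.N1=(alive,v0) N1.N2=(suspect,v1) N1.N3=(alive,v0) | N2.N0=(alive,v0) N2.N1=(alive,v0) N2.N2=(suspect,v1) N2.N3=(alive,v0)
Op 4: gossip N1<->N0 -> N1.N0=(alive,v0) N1.N1=(alive,v0) N1.N2=(suspect,v1) N1.N3=(alive,v0) | N0.N0=(alive,v0) N0.N1=(alive,v0) N0.N2=(suspect,v1) N0.N3=(alive,v0)
Op 5: gossip N3<->N1 -> N3.N0=(alive,v0) N3.N1=(alive,v0) N3.N2=(suspect,v1) N3.N3=(alive,v0) | N1.N0=(alive,v0) N1.N1=(alive,v0) N1.N2=(suspect,v1) N1.N3=(alive,v0)
Op 6: N3 marks N3=suspect -> (suspect,v1)
Op 7: gossip N3<->N2 -> N3.N0=(alive,v0) N3.N1=(alive,v0) N3.N2=(suspect,v1) N3.N3=(suspect,v1) | N2.N0=(alive,v0) N2.N1=(alive,v0) N2.N2=(suspect,v1) N2.N3=(suspect,v1)

Answer: N0=alive,0 N1=alive,0 N2=suspect,1 N3=alive,0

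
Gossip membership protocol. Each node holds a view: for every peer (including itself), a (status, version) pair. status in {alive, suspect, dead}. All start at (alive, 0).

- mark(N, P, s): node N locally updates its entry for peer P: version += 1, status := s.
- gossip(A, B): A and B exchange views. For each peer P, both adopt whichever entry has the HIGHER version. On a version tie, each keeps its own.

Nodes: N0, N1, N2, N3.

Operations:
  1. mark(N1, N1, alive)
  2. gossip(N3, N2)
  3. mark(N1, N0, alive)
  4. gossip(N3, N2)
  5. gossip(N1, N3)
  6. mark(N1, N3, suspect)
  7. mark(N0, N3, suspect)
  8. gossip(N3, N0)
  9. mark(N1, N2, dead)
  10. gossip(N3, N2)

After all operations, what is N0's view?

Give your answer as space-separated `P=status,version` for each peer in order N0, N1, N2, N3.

Op 1: N1 marks N1=alive -> (alive,v1)
Op 2: gossip N3<->N2 -> N3.N0=(alive,v0) N3.N1=(alive,v0) N3.N2=(alive,v0) N3.N3=(alive,v0) | N2.N0=(alive,v0) N2.N1=(alive,v0) N2.N2=(alive,v0) N2.N3=(alive,v0)
Op 3: N1 marks N0=alive -> (alive,v1)
Op 4: gossip N3<->N2 -> N3.N0=(alive,v0) N3.N1=(alive,v0) N3.N2=(alive,v0) N3.N3=(alive,v0) | N2.N0=(alive,v0) N2.N1=(alive,v0) N2.N2=(alive,v0) N2.N3=(alive,v0)
Op 5: gossip N1<->N3 -> N1.N0=(alive,v1) N1.N1=(alive,v1) N1.N2=(alive,v0) N1.N3=(alive,v0) | N3.N0=(alive,v1) N3.N1=(alive,v1) N3.N2=(alive,v0) N3.N3=(alive,v0)
Op 6: N1 marks N3=suspect -> (suspect,v1)
Op 7: N0 marks N3=suspect -> (suspect,v1)
Op 8: gossip N3<->N0 -> N3.N0=(alive,v1) N3.N1=(alive,v1) N3.N2=(alive,v0) N3.N3=(suspect,v1) | N0.N0=(alive,v1) N0.N1=(alive,v1) N0.N2=(alive,v0) N0.N3=(suspect,v1)
Op 9: N1 marks N2=dead -> (dead,v1)
Op 10: gossip N3<->N2 -> N3.N0=(alive,v1) N3.N1=(alive,v1) N3.N2=(alive,v0) N3.N3=(suspect,v1) | N2.N0=(alive,v1) N2.N1=(alive,v1) N2.N2=(alive,v0) N2.N3=(suspect,v1)

Answer: N0=alive,1 N1=alive,1 N2=alive,0 N3=suspect,1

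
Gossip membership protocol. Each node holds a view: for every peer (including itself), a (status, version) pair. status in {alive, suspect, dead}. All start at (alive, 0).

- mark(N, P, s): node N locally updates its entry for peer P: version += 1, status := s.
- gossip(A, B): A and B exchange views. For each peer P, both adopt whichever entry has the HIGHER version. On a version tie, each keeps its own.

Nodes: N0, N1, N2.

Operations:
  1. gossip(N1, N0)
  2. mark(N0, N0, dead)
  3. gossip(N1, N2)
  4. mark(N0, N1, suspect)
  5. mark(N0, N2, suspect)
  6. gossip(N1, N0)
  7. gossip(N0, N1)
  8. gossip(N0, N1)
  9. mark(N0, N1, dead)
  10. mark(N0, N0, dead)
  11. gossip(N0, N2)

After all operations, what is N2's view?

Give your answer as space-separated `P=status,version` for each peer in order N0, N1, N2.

Answer: N0=dead,2 N1=dead,2 N2=suspect,1

Derivation:
Op 1: gossip N1<->N0 -> N1.N0=(alive,v0) N1.N1=(alive,v0) N1.N2=(alive,v0) | N0.N0=(alive,v0) N0.N1=(alive,v0) N0.N2=(alive,v0)
Op 2: N0 marks N0=dead -> (dead,v1)
Op 3: gossip N1<->N2 -> N1.N0=(alive,v0) N1.N1=(alive,v0) N1.N2=(alive,v0) | N2.N0=(alive,v0) N2.N1=(alive,v0) N2.N2=(alive,v0)
Op 4: N0 marks N1=suspect -> (suspect,v1)
Op 5: N0 marks N2=suspect -> (suspect,v1)
Op 6: gossip N1<->N0 -> N1.N0=(dead,v1) N1.N1=(suspect,v1) N1.N2=(suspect,v1) | N0.N0=(dead,v1) N0.N1=(suspect,v1) N0.N2=(suspect,v1)
Op 7: gossip N0<->N1 -> N0.N0=(dead,v1) N0.N1=(suspect,v1) N0.N2=(suspect,v1) | N1.N0=(dead,v1) N1.N1=(suspect,v1) N1.N2=(suspect,v1)
Op 8: gossip N0<->N1 -> N0.N0=(dead,v1) N0.N1=(suspect,v1) N0.N2=(suspect,v1) | N1.N0=(dead,v1) N1.N1=(suspect,v1) N1.N2=(suspect,v1)
Op 9: N0 marks N1=dead -> (dead,v2)
Op 10: N0 marks N0=dead -> (dead,v2)
Op 11: gossip N0<->N2 -> N0.N0=(dead,v2) N0.N1=(dead,v2) N0.N2=(suspect,v1) | N2.N0=(dead,v2) N2.N1=(dead,v2) N2.N2=(suspect,v1)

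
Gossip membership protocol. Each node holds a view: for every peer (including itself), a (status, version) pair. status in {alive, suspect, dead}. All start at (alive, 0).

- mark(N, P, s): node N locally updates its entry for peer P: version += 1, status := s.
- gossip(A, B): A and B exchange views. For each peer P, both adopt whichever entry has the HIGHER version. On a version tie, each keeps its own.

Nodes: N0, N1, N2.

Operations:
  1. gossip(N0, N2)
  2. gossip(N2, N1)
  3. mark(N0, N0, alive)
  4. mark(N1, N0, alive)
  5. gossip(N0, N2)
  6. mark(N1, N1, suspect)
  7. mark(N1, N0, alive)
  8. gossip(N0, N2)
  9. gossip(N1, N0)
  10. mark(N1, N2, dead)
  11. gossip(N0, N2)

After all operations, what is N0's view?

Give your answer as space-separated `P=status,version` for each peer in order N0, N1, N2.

Op 1: gossip N0<->N2 -> N0.N0=(alive,v0) N0.N1=(alive,v0) N0.N2=(alive,v0) | N2.N0=(alive,v0) N2.N1=(alive,v0) N2.N2=(alive,v0)
Op 2: gossip N2<->N1 -> N2.N0=(alive,v0) N2.N1=(alive,v0) N2.N2=(alive,v0) | N1.N0=(alive,v0) N1.N1=(alive,v0) N1.N2=(alive,v0)
Op 3: N0 marks N0=alive -> (alive,v1)
Op 4: N1 marks N0=alive -> (alive,v1)
Op 5: gossip N0<->N2 -> N0.N0=(alive,v1) N0.N1=(alive,v0) N0.N2=(alive,v0) | N2.N0=(alive,v1) N2.N1=(alive,v0) N2.N2=(alive,v0)
Op 6: N1 marks N1=suspect -> (suspect,v1)
Op 7: N1 marks N0=alive -> (alive,v2)
Op 8: gossip N0<->N2 -> N0.N0=(alive,v1) N0.N1=(alive,v0) N0.N2=(alive,v0) | N2.N0=(alive,v1) N2.N1=(alive,v0) N2.N2=(alive,v0)
Op 9: gossip N1<->N0 -> N1.N0=(alive,v2) N1.N1=(suspect,v1) N1.N2=(alive,v0) | N0.N0=(alive,v2) N0.N1=(suspect,v1) N0.N2=(alive,v0)
Op 10: N1 marks N2=dead -> (dead,v1)
Op 11: gossip N0<->N2 -> N0.N0=(alive,v2) N0.N1=(suspect,v1) N0.N2=(alive,v0) | N2.N0=(alive,v2) N2.N1=(suspect,v1) N2.N2=(alive,v0)

Answer: N0=alive,2 N1=suspect,1 N2=alive,0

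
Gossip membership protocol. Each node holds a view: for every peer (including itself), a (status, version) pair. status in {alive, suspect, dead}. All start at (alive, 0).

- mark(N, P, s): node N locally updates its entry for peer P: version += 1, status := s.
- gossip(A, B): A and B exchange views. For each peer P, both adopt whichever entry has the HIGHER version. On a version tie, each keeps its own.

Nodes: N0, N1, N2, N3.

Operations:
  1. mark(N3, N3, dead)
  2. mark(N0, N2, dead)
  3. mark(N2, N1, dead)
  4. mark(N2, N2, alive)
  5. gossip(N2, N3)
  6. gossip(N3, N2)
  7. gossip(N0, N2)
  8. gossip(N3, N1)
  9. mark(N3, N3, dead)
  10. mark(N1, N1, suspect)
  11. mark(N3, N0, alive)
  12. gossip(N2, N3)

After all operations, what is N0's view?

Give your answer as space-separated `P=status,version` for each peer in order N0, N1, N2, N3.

Op 1: N3 marks N3=dead -> (dead,v1)
Op 2: N0 marks N2=dead -> (dead,v1)
Op 3: N2 marks N1=dead -> (dead,v1)
Op 4: N2 marks N2=alive -> (alive,v1)
Op 5: gossip N2<->N3 -> N2.N0=(alive,v0) N2.N1=(dead,v1) N2.N2=(alive,v1) N2.N3=(dead,v1) | N3.N0=(alive,v0) N3.N1=(dead,v1) N3.N2=(alive,v1) N3.N3=(dead,v1)
Op 6: gossip N3<->N2 -> N3.N0=(alive,v0) N3.N1=(dead,v1) N3.N2=(alive,v1) N3.N3=(dead,v1) | N2.N0=(alive,v0) N2.N1=(dead,v1) N2.N2=(alive,v1) N2.N3=(dead,v1)
Op 7: gossip N0<->N2 -> N0.N0=(alive,v0) N0.N1=(dead,v1) N0.N2=(dead,v1) N0.N3=(dead,v1) | N2.N0=(alive,v0) N2.N1=(dead,v1) N2.N2=(alive,v1) N2.N3=(dead,v1)
Op 8: gossip N3<->N1 -> N3.N0=(alive,v0) N3.N1=(dead,v1) N3.N2=(alive,v1) N3.N3=(dead,v1) | N1.N0=(alive,v0) N1.N1=(dead,v1) N1.N2=(alive,v1) N1.N3=(dead,v1)
Op 9: N3 marks N3=dead -> (dead,v2)
Op 10: N1 marks N1=suspect -> (suspect,v2)
Op 11: N3 marks N0=alive -> (alive,v1)
Op 12: gossip N2<->N3 -> N2.N0=(alive,v1) N2.N1=(dead,v1) N2.N2=(alive,v1) N2.N3=(dead,v2) | N3.N0=(alive,v1) N3.N1=(dead,v1) N3.N2=(alive,v1) N3.N3=(dead,v2)

Answer: N0=alive,0 N1=dead,1 N2=dead,1 N3=dead,1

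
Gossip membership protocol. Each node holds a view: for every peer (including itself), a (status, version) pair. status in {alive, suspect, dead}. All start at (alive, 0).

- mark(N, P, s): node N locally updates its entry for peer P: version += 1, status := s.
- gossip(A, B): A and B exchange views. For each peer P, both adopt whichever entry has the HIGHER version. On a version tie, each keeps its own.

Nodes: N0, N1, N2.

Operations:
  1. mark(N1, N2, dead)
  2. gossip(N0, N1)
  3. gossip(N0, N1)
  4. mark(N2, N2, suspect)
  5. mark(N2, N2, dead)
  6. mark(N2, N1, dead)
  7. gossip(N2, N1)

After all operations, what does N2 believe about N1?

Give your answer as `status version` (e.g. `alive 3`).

Answer: dead 1

Derivation:
Op 1: N1 marks N2=dead -> (dead,v1)
Op 2: gossip N0<->N1 -> N0.N0=(alive,v0) N0.N1=(alive,v0) N0.N2=(dead,v1) | N1.N0=(alive,v0) N1.N1=(alive,v0) N1.N2=(dead,v1)
Op 3: gossip N0<->N1 -> N0.N0=(alive,v0) N0.N1=(alive,v0) N0.N2=(dead,v1) | N1.N0=(alive,v0) N1.N1=(alive,v0) N1.N2=(dead,v1)
Op 4: N2 marks N2=suspect -> (suspect,v1)
Op 5: N2 marks N2=dead -> (dead,v2)
Op 6: N2 marks N1=dead -> (dead,v1)
Op 7: gossip N2<->N1 -> N2.N0=(alive,v0) N2.N1=(dead,v1) N2.N2=(dead,v2) | N1.N0=(alive,v0) N1.N1=(dead,v1) N1.N2=(dead,v2)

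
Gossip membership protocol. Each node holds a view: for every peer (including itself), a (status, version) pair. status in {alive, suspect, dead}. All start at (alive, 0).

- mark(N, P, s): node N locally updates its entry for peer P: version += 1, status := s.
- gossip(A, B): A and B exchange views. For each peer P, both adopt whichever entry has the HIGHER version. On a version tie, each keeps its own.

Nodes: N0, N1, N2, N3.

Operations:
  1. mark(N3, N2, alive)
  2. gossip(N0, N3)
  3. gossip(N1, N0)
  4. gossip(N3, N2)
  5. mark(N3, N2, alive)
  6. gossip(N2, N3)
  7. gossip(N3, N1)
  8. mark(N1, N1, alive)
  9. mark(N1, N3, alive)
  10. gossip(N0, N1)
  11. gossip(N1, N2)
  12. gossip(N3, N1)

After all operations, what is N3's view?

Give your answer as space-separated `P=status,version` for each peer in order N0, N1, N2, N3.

Op 1: N3 marks N2=alive -> (alive,v1)
Op 2: gossip N0<->N3 -> N0.N0=(alive,v0) N0.N1=(alive,v0) N0.N2=(alive,v1) N0.N3=(alive,v0) | N3.N0=(alive,v0) N3.N1=(alive,v0) N3.N2=(alive,v1) N3.N3=(alive,v0)
Op 3: gossip N1<->N0 -> N1.N0=(alive,v0) N1.N1=(alive,v0) N1.N2=(alive,v1) N1.N3=(alive,v0) | N0.N0=(alive,v0) N0.N1=(alive,v0) N0.N2=(alive,v1) N0.N3=(alive,v0)
Op 4: gossip N3<->N2 -> N3.N0=(alive,v0) N3.N1=(alive,v0) N3.N2=(alive,v1) N3.N3=(alive,v0) | N2.N0=(alive,v0) N2.N1=(alive,v0) N2.N2=(alive,v1) N2.N3=(alive,v0)
Op 5: N3 marks N2=alive -> (alive,v2)
Op 6: gossip N2<->N3 -> N2.N0=(alive,v0) N2.N1=(alive,v0) N2.N2=(alive,v2) N2.N3=(alive,v0) | N3.N0=(alive,v0) N3.N1=(alive,v0) N3.N2=(alive,v2) N3.N3=(alive,v0)
Op 7: gossip N3<->N1 -> N3.N0=(alive,v0) N3.N1=(alive,v0) N3.N2=(alive,v2) N3.N3=(alive,v0) | N1.N0=(alive,v0) N1.N1=(alive,v0) N1.N2=(alive,v2) N1.N3=(alive,v0)
Op 8: N1 marks N1=alive -> (alive,v1)
Op 9: N1 marks N3=alive -> (alive,v1)
Op 10: gossip N0<->N1 -> N0.N0=(alive,v0) N0.N1=(alive,v1) N0.N2=(alive,v2) N0.N3=(alive,v1) | N1.N0=(alive,v0) N1.N1=(alive,v1) N1.N2=(alive,v2) N1.N3=(alive,v1)
Op 11: gossip N1<->N2 -> N1.N0=(alive,v0) N1.N1=(alive,v1) N1.N2=(alive,v2) N1.N3=(alive,v1) | N2.N0=(alive,v0) N2.N1=(alive,v1) N2.N2=(alive,v2) N2.N3=(alive,v1)
Op 12: gossip N3<->N1 -> N3.N0=(alive,v0) N3.N1=(alive,v1) N3.N2=(alive,v2) N3.N3=(alive,v1) | N1.N0=(alive,v0) N1.N1=(alive,v1) N1.N2=(alive,v2) N1.N3=(alive,v1)

Answer: N0=alive,0 N1=alive,1 N2=alive,2 N3=alive,1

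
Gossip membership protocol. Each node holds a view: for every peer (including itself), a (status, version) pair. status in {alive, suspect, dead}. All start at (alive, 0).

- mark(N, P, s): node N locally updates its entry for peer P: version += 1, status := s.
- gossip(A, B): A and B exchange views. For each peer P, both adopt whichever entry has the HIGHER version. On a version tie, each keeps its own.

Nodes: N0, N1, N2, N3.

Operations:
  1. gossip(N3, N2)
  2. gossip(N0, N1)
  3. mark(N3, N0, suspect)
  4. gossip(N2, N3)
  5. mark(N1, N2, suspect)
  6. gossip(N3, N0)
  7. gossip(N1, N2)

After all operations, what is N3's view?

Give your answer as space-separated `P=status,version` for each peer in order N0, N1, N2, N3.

Answer: N0=suspect,1 N1=alive,0 N2=alive,0 N3=alive,0

Derivation:
Op 1: gossip N3<->N2 -> N3.N0=(alive,v0) N3.N1=(alive,v0) N3.N2=(alive,v0) N3.N3=(alive,v0) | N2.N0=(alive,v0) N2.N1=(alive,v0) N2.N2=(alive,v0) N2.N3=(alive,v0)
Op 2: gossip N0<->N1 -> N0.N0=(alive,v0) N0.N1=(alive,v0) N0.N2=(alive,v0) N0.N3=(alive,v0) | N1.N0=(alive,v0) N1.N1=(alive,v0) N1.N2=(alive,v0) N1.N3=(alive,v0)
Op 3: N3 marks N0=suspect -> (suspect,v1)
Op 4: gossip N2<->N3 -> N2.N0=(suspect,v1) N2.N1=(alive,v0) N2.N2=(alive,v0) N2.N3=(alive,v0) | N3.N0=(suspect,v1) N3.N1=(alive,v0) N3.N2=(alive,v0) N3.N3=(alive,v0)
Op 5: N1 marks N2=suspect -> (suspect,v1)
Op 6: gossip N3<->N0 -> N3.N0=(suspect,v1) N3.N1=(alive,v0) N3.N2=(alive,v0) N3.N3=(alive,v0) | N0.N0=(suspect,v1) N0.N1=(alive,v0) N0.N2=(alive,v0) N0.N3=(alive,v0)
Op 7: gossip N1<->N2 -> N1.N0=(suspect,v1) N1.N1=(alive,v0) N1.N2=(suspect,v1) N1.N3=(alive,v0) | N2.N0=(suspect,v1) N2.N1=(alive,v0) N2.N2=(suspect,v1) N2.N3=(alive,v0)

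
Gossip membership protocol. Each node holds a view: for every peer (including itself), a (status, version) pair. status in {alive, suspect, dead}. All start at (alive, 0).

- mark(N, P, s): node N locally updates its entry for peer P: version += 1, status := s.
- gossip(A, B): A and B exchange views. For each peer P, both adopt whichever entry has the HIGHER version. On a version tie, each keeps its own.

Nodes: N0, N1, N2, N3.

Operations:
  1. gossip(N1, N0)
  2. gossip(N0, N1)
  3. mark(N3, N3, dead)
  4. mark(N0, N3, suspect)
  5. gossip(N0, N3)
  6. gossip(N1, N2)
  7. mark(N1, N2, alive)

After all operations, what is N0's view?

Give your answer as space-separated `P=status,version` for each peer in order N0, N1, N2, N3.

Op 1: gossip N1<->N0 -> N1.N0=(alive,v0) N1.N1=(alive,v0) N1.N2=(alive,v0) N1.N3=(alive,v0) | N0.N0=(alive,v0) N0.N1=(alive,v0) N0.N2=(alive,v0) N0.N3=(alive,v0)
Op 2: gossip N0<->N1 -> N0.N0=(alive,v0) N0.N1=(alive,v0) N0.N2=(alive,v0) N0.N3=(alive,v0) | N1.N0=(alive,v0) N1.N1=(alive,v0) N1.N2=(alive,v0) N1.N3=(alive,v0)
Op 3: N3 marks N3=dead -> (dead,v1)
Op 4: N0 marks N3=suspect -> (suspect,v1)
Op 5: gossip N0<->N3 -> N0.N0=(alive,v0) N0.N1=(alive,v0) N0.N2=(alive,v0) N0.N3=(suspect,v1) | N3.N0=(alive,v0) N3.N1=(alive,v0) N3.N2=(alive,v0) N3.N3=(dead,v1)
Op 6: gossip N1<->N2 -> N1.N0=(alive,v0) N1.N1=(alive,v0) N1.N2=(alive,v0) N1.N3=(alive,v0) | N2.N0=(alive,v0) N2.N1=(alive,v0) N2.N2=(alive,v0) N2.N3=(alive,v0)
Op 7: N1 marks N2=alive -> (alive,v1)

Answer: N0=alive,0 N1=alive,0 N2=alive,0 N3=suspect,1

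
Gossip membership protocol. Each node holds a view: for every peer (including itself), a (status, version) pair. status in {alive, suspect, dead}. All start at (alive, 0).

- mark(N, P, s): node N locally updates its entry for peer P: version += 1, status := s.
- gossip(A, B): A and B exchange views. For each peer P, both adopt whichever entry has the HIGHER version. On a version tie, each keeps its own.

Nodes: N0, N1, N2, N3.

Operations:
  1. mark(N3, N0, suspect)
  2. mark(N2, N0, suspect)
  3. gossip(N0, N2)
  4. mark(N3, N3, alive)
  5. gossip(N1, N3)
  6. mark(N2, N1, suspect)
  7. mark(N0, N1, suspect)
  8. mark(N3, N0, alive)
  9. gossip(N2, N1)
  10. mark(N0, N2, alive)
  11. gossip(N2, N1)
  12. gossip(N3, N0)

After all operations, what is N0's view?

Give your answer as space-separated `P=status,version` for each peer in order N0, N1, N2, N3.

Answer: N0=alive,2 N1=suspect,1 N2=alive,1 N3=alive,1

Derivation:
Op 1: N3 marks N0=suspect -> (suspect,v1)
Op 2: N2 marks N0=suspect -> (suspect,v1)
Op 3: gossip N0<->N2 -> N0.N0=(suspect,v1) N0.N1=(alive,v0) N0.N2=(alive,v0) N0.N3=(alive,v0) | N2.N0=(suspect,v1) N2.N1=(alive,v0) N2.N2=(alive,v0) N2.N3=(alive,v0)
Op 4: N3 marks N3=alive -> (alive,v1)
Op 5: gossip N1<->N3 -> N1.N0=(suspect,v1) N1.N1=(alive,v0) N1.N2=(alive,v0) N1.N3=(alive,v1) | N3.N0=(suspect,v1) N3.N1=(alive,v0) N3.N2=(alive,v0) N3.N3=(alive,v1)
Op 6: N2 marks N1=suspect -> (suspect,v1)
Op 7: N0 marks N1=suspect -> (suspect,v1)
Op 8: N3 marks N0=alive -> (alive,v2)
Op 9: gossip N2<->N1 -> N2.N0=(suspect,v1) N2.N1=(suspect,v1) N2.N2=(alive,v0) N2.N3=(alive,v1) | N1.N0=(suspect,v1) N1.N1=(suspect,v1) N1.N2=(alive,v0) N1.N3=(alive,v1)
Op 10: N0 marks N2=alive -> (alive,v1)
Op 11: gossip N2<->N1 -> N2.N0=(suspect,v1) N2.N1=(suspect,v1) N2.N2=(alive,v0) N2.N3=(alive,v1) | N1.N0=(suspect,v1) N1.N1=(suspect,v1) N1.N2=(alive,v0) N1.N3=(alive,v1)
Op 12: gossip N3<->N0 -> N3.N0=(alive,v2) N3.N1=(suspect,v1) N3.N2=(alive,v1) N3.N3=(alive,v1) | N0.N0=(alive,v2) N0.N1=(suspect,v1) N0.N2=(alive,v1) N0.N3=(alive,v1)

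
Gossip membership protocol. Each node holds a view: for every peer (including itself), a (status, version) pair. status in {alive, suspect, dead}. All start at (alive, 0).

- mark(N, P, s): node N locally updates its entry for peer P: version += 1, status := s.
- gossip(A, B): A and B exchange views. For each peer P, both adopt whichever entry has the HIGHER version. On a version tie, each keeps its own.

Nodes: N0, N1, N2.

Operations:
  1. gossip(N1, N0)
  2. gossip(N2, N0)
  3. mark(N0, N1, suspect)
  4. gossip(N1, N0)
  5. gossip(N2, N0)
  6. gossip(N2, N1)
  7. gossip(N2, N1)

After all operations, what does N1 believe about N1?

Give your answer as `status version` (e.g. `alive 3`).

Answer: suspect 1

Derivation:
Op 1: gossip N1<->N0 -> N1.N0=(alive,v0) N1.N1=(alive,v0) N1.N2=(alive,v0) | N0.N0=(alive,v0) N0.N1=(alive,v0) N0.N2=(alive,v0)
Op 2: gossip N2<->N0 -> N2.N0=(alive,v0) N2.N1=(alive,v0) N2.N2=(alive,v0) | N0.N0=(alive,v0) N0.N1=(alive,v0) N0.N2=(alive,v0)
Op 3: N0 marks N1=suspect -> (suspect,v1)
Op 4: gossip N1<->N0 -> N1.N0=(alive,v0) N1.N1=(suspect,v1) N1.N2=(alive,v0) | N0.N0=(alive,v0) N0.N1=(suspect,v1) N0.N2=(alive,v0)
Op 5: gossip N2<->N0 -> N2.N0=(alive,v0) N2.N1=(suspect,v1) N2.N2=(alive,v0) | N0.N0=(alive,v0) N0.N1=(suspect,v1) N0.N2=(alive,v0)
Op 6: gossip N2<->N1 -> N2.N0=(alive,v0) N2.N1=(suspect,v1) N2.N2=(alive,v0) | N1.N0=(alive,v0) N1.N1=(suspect,v1) N1.N2=(alive,v0)
Op 7: gossip N2<->N1 -> N2.N0=(alive,v0) N2.N1=(suspect,v1) N2.N2=(alive,v0) | N1.N0=(alive,v0) N1.N1=(suspect,v1) N1.N2=(alive,v0)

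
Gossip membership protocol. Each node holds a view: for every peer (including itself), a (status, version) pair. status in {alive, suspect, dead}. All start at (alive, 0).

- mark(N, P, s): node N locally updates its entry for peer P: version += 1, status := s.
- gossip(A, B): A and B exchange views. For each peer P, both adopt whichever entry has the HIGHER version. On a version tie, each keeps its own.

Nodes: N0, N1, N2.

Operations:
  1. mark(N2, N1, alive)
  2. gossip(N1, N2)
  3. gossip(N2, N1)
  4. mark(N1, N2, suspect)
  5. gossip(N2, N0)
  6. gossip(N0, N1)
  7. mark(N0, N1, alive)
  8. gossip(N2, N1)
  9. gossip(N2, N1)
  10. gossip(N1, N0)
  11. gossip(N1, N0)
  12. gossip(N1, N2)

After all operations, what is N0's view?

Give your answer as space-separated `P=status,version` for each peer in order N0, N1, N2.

Op 1: N2 marks N1=alive -> (alive,v1)
Op 2: gossip N1<->N2 -> N1.N0=(alive,v0) N1.N1=(alive,v1) N1.N2=(alive,v0) | N2.N0=(alive,v0) N2.N1=(alive,v1) N2.N2=(alive,v0)
Op 3: gossip N2<->N1 -> N2.N0=(alive,v0) N2.N1=(alive,v1) N2.N2=(alive,v0) | N1.N0=(alive,v0) N1.N1=(alive,v1) N1.N2=(alive,v0)
Op 4: N1 marks N2=suspect -> (suspect,v1)
Op 5: gossip N2<->N0 -> N2.N0=(alive,v0) N2.N1=(alive,v1) N2.N2=(alive,v0) | N0.N0=(alive,v0) N0.N1=(alive,v1) N0.N2=(alive,v0)
Op 6: gossip N0<->N1 -> N0.N0=(alive,v0) N0.N1=(alive,v1) N0.N2=(suspect,v1) | N1.N0=(alive,v0) N1.N1=(alive,v1) N1.N2=(suspect,v1)
Op 7: N0 marks N1=alive -> (alive,v2)
Op 8: gossip N2<->N1 -> N2.N0=(alive,v0) N2.N1=(alive,v1) N2.N2=(suspect,v1) | N1.N0=(alive,v0) N1.N1=(alive,v1) N1.N2=(suspect,v1)
Op 9: gossip N2<->N1 -> N2.N0=(alive,v0) N2.N1=(alive,v1) N2.N2=(suspect,v1) | N1.N0=(alive,v0) N1.N1=(alive,v1) N1.N2=(suspect,v1)
Op 10: gossip N1<->N0 -> N1.N0=(alive,v0) N1.N1=(alive,v2) N1.N2=(suspect,v1) | N0.N0=(alive,v0) N0.N1=(alive,v2) N0.N2=(suspect,v1)
Op 11: gossip N1<->N0 -> N1.N0=(alive,v0) N1.N1=(alive,v2) N1.N2=(suspect,v1) | N0.N0=(alive,v0) N0.N1=(alive,v2) N0.N2=(suspect,v1)
Op 12: gossip N1<->N2 -> N1.N0=(alive,v0) N1.N1=(alive,v2) N1.N2=(suspect,v1) | N2.N0=(alive,v0) N2.N1=(alive,v2) N2.N2=(suspect,v1)

Answer: N0=alive,0 N1=alive,2 N2=suspect,1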